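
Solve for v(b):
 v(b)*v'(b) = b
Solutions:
 v(b) = -sqrt(C1 + b^2)
 v(b) = sqrt(C1 + b^2)


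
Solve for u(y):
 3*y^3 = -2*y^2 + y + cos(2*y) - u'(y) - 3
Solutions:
 u(y) = C1 - 3*y^4/4 - 2*y^3/3 + y^2/2 - 3*y + sin(2*y)/2


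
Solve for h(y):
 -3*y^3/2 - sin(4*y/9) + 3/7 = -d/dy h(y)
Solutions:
 h(y) = C1 + 3*y^4/8 - 3*y/7 - 9*cos(4*y/9)/4


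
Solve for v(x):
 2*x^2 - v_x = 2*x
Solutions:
 v(x) = C1 + 2*x^3/3 - x^2


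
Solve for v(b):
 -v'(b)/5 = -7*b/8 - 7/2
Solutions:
 v(b) = C1 + 35*b^2/16 + 35*b/2


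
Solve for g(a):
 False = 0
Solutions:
 g(a) = C1 - 8*a*acos(5*a/6) + zoo*a + 8*sqrt(36 - 25*a^2)/5


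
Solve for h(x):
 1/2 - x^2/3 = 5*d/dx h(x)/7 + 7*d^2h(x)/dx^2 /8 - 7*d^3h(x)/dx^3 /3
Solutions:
 h(x) = C1 + C2*exp(x*(21 - sqrt(4281))/112) + C3*exp(x*(21 + sqrt(4281))/112) - 7*x^3/45 + 343*x^2/600 - 134981*x/36000


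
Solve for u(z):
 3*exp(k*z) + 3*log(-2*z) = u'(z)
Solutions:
 u(z) = C1 + 3*z*log(-z) + 3*z*(-1 + log(2)) + Piecewise((3*exp(k*z)/k, Ne(k, 0)), (3*z, True))


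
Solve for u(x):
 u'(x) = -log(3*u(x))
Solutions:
 Integral(1/(log(_y) + log(3)), (_y, u(x))) = C1 - x


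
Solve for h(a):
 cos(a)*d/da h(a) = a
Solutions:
 h(a) = C1 + Integral(a/cos(a), a)


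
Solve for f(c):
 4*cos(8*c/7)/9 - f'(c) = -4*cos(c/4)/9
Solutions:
 f(c) = C1 + 16*sin(c/4)/9 + 7*sin(8*c/7)/18


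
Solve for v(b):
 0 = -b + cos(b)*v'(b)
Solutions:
 v(b) = C1 + Integral(b/cos(b), b)


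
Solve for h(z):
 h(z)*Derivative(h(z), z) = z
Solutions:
 h(z) = -sqrt(C1 + z^2)
 h(z) = sqrt(C1 + z^2)


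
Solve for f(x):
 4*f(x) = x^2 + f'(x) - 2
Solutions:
 f(x) = C1*exp(4*x) + x^2/4 + x/8 - 15/32


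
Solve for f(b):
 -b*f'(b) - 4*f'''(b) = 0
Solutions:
 f(b) = C1 + Integral(C2*airyai(-2^(1/3)*b/2) + C3*airybi(-2^(1/3)*b/2), b)


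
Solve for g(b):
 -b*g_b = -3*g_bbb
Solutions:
 g(b) = C1 + Integral(C2*airyai(3^(2/3)*b/3) + C3*airybi(3^(2/3)*b/3), b)


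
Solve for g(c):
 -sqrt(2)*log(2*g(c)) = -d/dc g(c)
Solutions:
 -sqrt(2)*Integral(1/(log(_y) + log(2)), (_y, g(c)))/2 = C1 - c


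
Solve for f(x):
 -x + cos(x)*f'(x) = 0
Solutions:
 f(x) = C1 + Integral(x/cos(x), x)


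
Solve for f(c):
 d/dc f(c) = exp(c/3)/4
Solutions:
 f(c) = C1 + 3*exp(c/3)/4


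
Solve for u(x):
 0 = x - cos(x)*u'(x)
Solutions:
 u(x) = C1 + Integral(x/cos(x), x)


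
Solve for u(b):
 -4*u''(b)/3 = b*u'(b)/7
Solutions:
 u(b) = C1 + C2*erf(sqrt(42)*b/28)


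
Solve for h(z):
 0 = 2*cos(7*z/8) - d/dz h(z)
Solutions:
 h(z) = C1 + 16*sin(7*z/8)/7


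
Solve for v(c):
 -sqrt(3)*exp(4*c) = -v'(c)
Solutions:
 v(c) = C1 + sqrt(3)*exp(4*c)/4


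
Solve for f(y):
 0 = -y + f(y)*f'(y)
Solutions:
 f(y) = -sqrt(C1 + y^2)
 f(y) = sqrt(C1 + y^2)


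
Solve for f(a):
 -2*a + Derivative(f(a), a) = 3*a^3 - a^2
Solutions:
 f(a) = C1 + 3*a^4/4 - a^3/3 + a^2


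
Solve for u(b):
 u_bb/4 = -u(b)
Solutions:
 u(b) = C1*sin(2*b) + C2*cos(2*b)


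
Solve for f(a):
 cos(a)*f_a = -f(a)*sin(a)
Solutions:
 f(a) = C1*cos(a)


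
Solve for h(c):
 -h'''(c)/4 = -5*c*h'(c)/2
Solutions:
 h(c) = C1 + Integral(C2*airyai(10^(1/3)*c) + C3*airybi(10^(1/3)*c), c)


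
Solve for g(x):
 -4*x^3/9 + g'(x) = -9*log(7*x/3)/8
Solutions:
 g(x) = C1 + x^4/9 - 9*x*log(x)/8 - 9*x*log(7)/8 + 9*x/8 + 9*x*log(3)/8


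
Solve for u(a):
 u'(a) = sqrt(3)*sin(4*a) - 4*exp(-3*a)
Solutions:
 u(a) = C1 - sqrt(3)*cos(4*a)/4 + 4*exp(-3*a)/3


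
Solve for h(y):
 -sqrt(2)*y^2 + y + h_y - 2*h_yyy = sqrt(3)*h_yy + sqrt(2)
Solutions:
 h(y) = C1 + C2*exp(y*(-sqrt(3) + sqrt(11))/4) + C3*exp(-y*(sqrt(3) + sqrt(11))/4) + sqrt(2)*y^3/3 - y^2/2 + sqrt(6)*y^2 - sqrt(3)*y + 11*sqrt(2)*y


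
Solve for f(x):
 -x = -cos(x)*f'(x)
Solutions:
 f(x) = C1 + Integral(x/cos(x), x)


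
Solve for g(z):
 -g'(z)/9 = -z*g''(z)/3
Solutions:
 g(z) = C1 + C2*z^(4/3)


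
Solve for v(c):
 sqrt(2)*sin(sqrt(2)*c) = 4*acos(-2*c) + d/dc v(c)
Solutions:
 v(c) = C1 - 4*c*acos(-2*c) - 2*sqrt(1 - 4*c^2) - cos(sqrt(2)*c)


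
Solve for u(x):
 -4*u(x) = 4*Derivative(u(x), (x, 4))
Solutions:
 u(x) = (C1*sin(sqrt(2)*x/2) + C2*cos(sqrt(2)*x/2))*exp(-sqrt(2)*x/2) + (C3*sin(sqrt(2)*x/2) + C4*cos(sqrt(2)*x/2))*exp(sqrt(2)*x/2)


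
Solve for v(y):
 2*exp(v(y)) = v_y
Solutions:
 v(y) = log(-1/(C1 + 2*y))


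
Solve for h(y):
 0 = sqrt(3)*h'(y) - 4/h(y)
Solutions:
 h(y) = -sqrt(C1 + 24*sqrt(3)*y)/3
 h(y) = sqrt(C1 + 24*sqrt(3)*y)/3


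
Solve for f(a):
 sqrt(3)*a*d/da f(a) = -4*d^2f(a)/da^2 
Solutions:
 f(a) = C1 + C2*erf(sqrt(2)*3^(1/4)*a/4)


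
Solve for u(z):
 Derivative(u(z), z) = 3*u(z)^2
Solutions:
 u(z) = -1/(C1 + 3*z)


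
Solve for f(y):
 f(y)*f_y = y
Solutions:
 f(y) = -sqrt(C1 + y^2)
 f(y) = sqrt(C1 + y^2)


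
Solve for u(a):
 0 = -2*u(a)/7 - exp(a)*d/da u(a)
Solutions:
 u(a) = C1*exp(2*exp(-a)/7)


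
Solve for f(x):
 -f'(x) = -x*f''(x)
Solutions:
 f(x) = C1 + C2*x^2


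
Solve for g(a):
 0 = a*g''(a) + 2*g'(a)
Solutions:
 g(a) = C1 + C2/a


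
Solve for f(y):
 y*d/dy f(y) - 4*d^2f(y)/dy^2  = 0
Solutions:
 f(y) = C1 + C2*erfi(sqrt(2)*y/4)


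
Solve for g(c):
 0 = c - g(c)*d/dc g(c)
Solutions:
 g(c) = -sqrt(C1 + c^2)
 g(c) = sqrt(C1 + c^2)


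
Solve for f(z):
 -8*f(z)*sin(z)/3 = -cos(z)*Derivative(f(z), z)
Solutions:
 f(z) = C1/cos(z)^(8/3)


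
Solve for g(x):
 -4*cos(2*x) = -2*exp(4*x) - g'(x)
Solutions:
 g(x) = C1 - exp(4*x)/2 + 2*sin(2*x)


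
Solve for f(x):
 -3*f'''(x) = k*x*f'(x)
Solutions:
 f(x) = C1 + Integral(C2*airyai(3^(2/3)*x*(-k)^(1/3)/3) + C3*airybi(3^(2/3)*x*(-k)^(1/3)/3), x)


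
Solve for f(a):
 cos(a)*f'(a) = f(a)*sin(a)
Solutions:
 f(a) = C1/cos(a)


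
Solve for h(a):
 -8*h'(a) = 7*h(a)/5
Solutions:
 h(a) = C1*exp(-7*a/40)


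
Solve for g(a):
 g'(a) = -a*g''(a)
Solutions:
 g(a) = C1 + C2*log(a)


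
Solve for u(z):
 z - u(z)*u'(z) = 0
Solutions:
 u(z) = -sqrt(C1 + z^2)
 u(z) = sqrt(C1 + z^2)


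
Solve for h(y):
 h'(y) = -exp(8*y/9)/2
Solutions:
 h(y) = C1 - 9*exp(8*y/9)/16


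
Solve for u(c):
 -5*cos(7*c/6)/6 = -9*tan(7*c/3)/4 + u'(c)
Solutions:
 u(c) = C1 - 27*log(cos(7*c/3))/28 - 5*sin(7*c/6)/7


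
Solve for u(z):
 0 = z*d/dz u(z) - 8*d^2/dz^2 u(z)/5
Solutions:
 u(z) = C1 + C2*erfi(sqrt(5)*z/4)


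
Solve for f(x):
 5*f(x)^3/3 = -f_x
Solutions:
 f(x) = -sqrt(6)*sqrt(-1/(C1 - 5*x))/2
 f(x) = sqrt(6)*sqrt(-1/(C1 - 5*x))/2


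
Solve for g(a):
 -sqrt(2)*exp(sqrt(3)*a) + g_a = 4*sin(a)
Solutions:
 g(a) = C1 + sqrt(6)*exp(sqrt(3)*a)/3 - 4*cos(a)


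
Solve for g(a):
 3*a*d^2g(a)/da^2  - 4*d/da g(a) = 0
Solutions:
 g(a) = C1 + C2*a^(7/3)


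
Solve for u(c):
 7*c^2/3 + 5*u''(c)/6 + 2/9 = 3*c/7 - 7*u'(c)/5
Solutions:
 u(c) = C1 + C2*exp(-42*c/25) - 5*c^3/9 + 505*c^2/441 - 14095*c/9261


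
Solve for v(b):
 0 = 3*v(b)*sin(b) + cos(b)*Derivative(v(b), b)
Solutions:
 v(b) = C1*cos(b)^3


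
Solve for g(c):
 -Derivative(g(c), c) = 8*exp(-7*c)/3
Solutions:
 g(c) = C1 + 8*exp(-7*c)/21


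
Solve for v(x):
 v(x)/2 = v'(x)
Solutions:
 v(x) = C1*exp(x/2)


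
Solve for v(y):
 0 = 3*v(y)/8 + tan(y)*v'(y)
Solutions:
 v(y) = C1/sin(y)^(3/8)


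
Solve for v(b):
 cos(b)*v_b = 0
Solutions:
 v(b) = C1


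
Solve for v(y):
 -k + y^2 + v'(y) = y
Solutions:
 v(y) = C1 + k*y - y^3/3 + y^2/2


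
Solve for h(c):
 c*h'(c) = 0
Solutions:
 h(c) = C1


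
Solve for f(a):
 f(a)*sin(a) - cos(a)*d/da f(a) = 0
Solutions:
 f(a) = C1/cos(a)


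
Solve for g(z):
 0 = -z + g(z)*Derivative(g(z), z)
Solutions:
 g(z) = -sqrt(C1 + z^2)
 g(z) = sqrt(C1 + z^2)


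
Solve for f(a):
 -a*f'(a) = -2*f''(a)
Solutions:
 f(a) = C1 + C2*erfi(a/2)


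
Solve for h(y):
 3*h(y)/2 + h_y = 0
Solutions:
 h(y) = C1*exp(-3*y/2)


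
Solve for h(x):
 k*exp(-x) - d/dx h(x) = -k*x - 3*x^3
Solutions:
 h(x) = C1 + k*x^2/2 - k*exp(-x) + 3*x^4/4


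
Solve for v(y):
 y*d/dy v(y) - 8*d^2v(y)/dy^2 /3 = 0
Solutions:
 v(y) = C1 + C2*erfi(sqrt(3)*y/4)


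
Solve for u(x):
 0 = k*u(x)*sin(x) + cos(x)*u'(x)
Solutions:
 u(x) = C1*exp(k*log(cos(x)))


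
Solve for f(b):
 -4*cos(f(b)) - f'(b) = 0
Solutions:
 f(b) = pi - asin((C1 + exp(8*b))/(C1 - exp(8*b)))
 f(b) = asin((C1 + exp(8*b))/(C1 - exp(8*b)))


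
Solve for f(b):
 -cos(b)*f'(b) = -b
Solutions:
 f(b) = C1 + Integral(b/cos(b), b)


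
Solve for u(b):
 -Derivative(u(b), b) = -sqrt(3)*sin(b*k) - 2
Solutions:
 u(b) = C1 + 2*b - sqrt(3)*cos(b*k)/k


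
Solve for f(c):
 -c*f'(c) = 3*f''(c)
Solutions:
 f(c) = C1 + C2*erf(sqrt(6)*c/6)


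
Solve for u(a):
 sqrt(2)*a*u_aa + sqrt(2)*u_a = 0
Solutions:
 u(a) = C1 + C2*log(a)


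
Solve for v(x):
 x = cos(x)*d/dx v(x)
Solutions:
 v(x) = C1 + Integral(x/cos(x), x)


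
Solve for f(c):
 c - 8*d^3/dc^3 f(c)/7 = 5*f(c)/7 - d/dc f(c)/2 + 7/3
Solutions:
 f(c) = C1*exp(3^(1/3)*c*(7*3^(1/3)/(sqrt(31371) + 180)^(1/3) + (sqrt(31371) + 180)^(1/3))/24)*sin(3^(1/6)*c*(-3^(2/3)*(sqrt(31371) + 180)^(1/3) + 21/(sqrt(31371) + 180)^(1/3))/24) + C2*exp(3^(1/3)*c*(7*3^(1/3)/(sqrt(31371) + 180)^(1/3) + (sqrt(31371) + 180)^(1/3))/24)*cos(3^(1/6)*c*(-3^(2/3)*(sqrt(31371) + 180)^(1/3) + 21/(sqrt(31371) + 180)^(1/3))/24) + C3*exp(-3^(1/3)*c*(7*3^(1/3)/(sqrt(31371) + 180)^(1/3) + (sqrt(31371) + 180)^(1/3))/12) + 7*c/5 - 343/150


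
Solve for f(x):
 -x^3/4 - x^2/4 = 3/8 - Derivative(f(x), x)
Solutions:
 f(x) = C1 + x^4/16 + x^3/12 + 3*x/8


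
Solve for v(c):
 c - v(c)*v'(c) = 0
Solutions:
 v(c) = -sqrt(C1 + c^2)
 v(c) = sqrt(C1 + c^2)


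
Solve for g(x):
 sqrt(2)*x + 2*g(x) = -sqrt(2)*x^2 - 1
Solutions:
 g(x) = -sqrt(2)*x^2/2 - sqrt(2)*x/2 - 1/2


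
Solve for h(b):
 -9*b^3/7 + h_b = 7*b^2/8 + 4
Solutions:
 h(b) = C1 + 9*b^4/28 + 7*b^3/24 + 4*b


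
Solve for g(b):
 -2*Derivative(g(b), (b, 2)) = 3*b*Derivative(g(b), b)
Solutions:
 g(b) = C1 + C2*erf(sqrt(3)*b/2)


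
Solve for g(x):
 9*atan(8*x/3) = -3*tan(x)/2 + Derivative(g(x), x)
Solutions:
 g(x) = C1 + 9*x*atan(8*x/3) - 27*log(64*x^2 + 9)/16 - 3*log(cos(x))/2


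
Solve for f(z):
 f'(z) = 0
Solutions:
 f(z) = C1


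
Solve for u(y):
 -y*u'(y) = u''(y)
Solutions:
 u(y) = C1 + C2*erf(sqrt(2)*y/2)


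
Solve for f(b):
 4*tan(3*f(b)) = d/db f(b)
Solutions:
 f(b) = -asin(C1*exp(12*b))/3 + pi/3
 f(b) = asin(C1*exp(12*b))/3


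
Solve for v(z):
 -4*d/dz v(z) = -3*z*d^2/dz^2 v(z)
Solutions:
 v(z) = C1 + C2*z^(7/3)


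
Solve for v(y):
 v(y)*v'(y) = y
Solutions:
 v(y) = -sqrt(C1 + y^2)
 v(y) = sqrt(C1 + y^2)


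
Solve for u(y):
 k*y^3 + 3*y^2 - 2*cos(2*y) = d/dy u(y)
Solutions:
 u(y) = C1 + k*y^4/4 + y^3 - sin(2*y)


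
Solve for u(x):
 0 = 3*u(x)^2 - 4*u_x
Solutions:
 u(x) = -4/(C1 + 3*x)


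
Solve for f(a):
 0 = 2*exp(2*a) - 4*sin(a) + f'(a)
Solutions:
 f(a) = C1 - exp(2*a) - 4*cos(a)


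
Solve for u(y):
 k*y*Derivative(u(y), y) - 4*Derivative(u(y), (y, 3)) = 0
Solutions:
 u(y) = C1 + Integral(C2*airyai(2^(1/3)*k^(1/3)*y/2) + C3*airybi(2^(1/3)*k^(1/3)*y/2), y)


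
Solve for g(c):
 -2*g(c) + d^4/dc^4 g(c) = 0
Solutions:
 g(c) = C1*exp(-2^(1/4)*c) + C2*exp(2^(1/4)*c) + C3*sin(2^(1/4)*c) + C4*cos(2^(1/4)*c)


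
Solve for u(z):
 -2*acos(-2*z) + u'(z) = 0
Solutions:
 u(z) = C1 + 2*z*acos(-2*z) + sqrt(1 - 4*z^2)


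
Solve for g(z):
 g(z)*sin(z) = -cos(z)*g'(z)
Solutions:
 g(z) = C1*cos(z)


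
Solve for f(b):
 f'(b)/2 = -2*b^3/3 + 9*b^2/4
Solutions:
 f(b) = C1 - b^4/3 + 3*b^3/2


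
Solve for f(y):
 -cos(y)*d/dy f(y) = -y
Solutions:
 f(y) = C1 + Integral(y/cos(y), y)


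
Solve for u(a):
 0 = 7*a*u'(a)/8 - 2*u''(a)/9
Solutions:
 u(a) = C1 + C2*erfi(3*sqrt(14)*a/8)


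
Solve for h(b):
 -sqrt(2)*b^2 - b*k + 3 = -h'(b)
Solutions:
 h(b) = C1 + sqrt(2)*b^3/3 + b^2*k/2 - 3*b


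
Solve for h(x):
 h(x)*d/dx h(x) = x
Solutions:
 h(x) = -sqrt(C1 + x^2)
 h(x) = sqrt(C1 + x^2)


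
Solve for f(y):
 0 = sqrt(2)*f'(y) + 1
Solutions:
 f(y) = C1 - sqrt(2)*y/2


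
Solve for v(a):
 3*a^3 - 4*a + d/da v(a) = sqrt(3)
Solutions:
 v(a) = C1 - 3*a^4/4 + 2*a^2 + sqrt(3)*a


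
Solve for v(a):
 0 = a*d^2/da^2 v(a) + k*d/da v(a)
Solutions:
 v(a) = C1 + a^(1 - re(k))*(C2*sin(log(a)*Abs(im(k))) + C3*cos(log(a)*im(k)))


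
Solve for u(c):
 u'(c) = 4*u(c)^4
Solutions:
 u(c) = (-1/(C1 + 12*c))^(1/3)
 u(c) = (-1/(C1 + 4*c))^(1/3)*(-3^(2/3) - 3*3^(1/6)*I)/6
 u(c) = (-1/(C1 + 4*c))^(1/3)*(-3^(2/3) + 3*3^(1/6)*I)/6


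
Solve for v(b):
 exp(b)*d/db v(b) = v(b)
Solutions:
 v(b) = C1*exp(-exp(-b))


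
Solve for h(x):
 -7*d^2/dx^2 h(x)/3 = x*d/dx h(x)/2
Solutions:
 h(x) = C1 + C2*erf(sqrt(21)*x/14)


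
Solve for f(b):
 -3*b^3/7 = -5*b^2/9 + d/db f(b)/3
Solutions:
 f(b) = C1 - 9*b^4/28 + 5*b^3/9


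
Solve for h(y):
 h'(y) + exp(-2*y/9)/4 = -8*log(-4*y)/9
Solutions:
 h(y) = C1 - 8*y*log(-y)/9 + 8*y*(1 - 2*log(2))/9 + 9*exp(-2*y/9)/8


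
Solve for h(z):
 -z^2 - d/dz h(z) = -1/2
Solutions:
 h(z) = C1 - z^3/3 + z/2


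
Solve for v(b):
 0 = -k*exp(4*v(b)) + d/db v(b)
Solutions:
 v(b) = log(-(-1/(C1 + 4*b*k))^(1/4))
 v(b) = log(-1/(C1 + 4*b*k))/4
 v(b) = log(-I*(-1/(C1 + 4*b*k))^(1/4))
 v(b) = log(I*(-1/(C1 + 4*b*k))^(1/4))


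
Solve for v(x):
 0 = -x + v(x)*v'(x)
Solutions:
 v(x) = -sqrt(C1 + x^2)
 v(x) = sqrt(C1 + x^2)


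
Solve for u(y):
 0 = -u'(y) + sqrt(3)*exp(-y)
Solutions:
 u(y) = C1 - sqrt(3)*exp(-y)


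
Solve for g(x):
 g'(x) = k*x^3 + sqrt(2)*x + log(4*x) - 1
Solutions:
 g(x) = C1 + k*x^4/4 + sqrt(2)*x^2/2 + x*log(x) - 2*x + x*log(4)


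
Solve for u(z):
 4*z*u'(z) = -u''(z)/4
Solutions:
 u(z) = C1 + C2*erf(2*sqrt(2)*z)


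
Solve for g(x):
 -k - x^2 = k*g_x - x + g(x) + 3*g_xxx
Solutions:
 g(x) = C1*exp(2^(1/3)*x*(2*k/(sqrt(4*k^3 + 81) + 9)^(1/3) - 2^(1/3)*(sqrt(4*k^3 + 81) + 9)^(1/3))/6) + C2*exp(2^(1/3)*x*(8*k/((-1 + sqrt(3)*I)*(sqrt(4*k^3 + 81) + 9)^(1/3)) + 2^(1/3)*(sqrt(4*k^3 + 81) + 9)^(1/3) - 2^(1/3)*sqrt(3)*I*(sqrt(4*k^3 + 81) + 9)^(1/3))/12) + C3*exp(2^(1/3)*x*(-8*k/((1 + sqrt(3)*I)*(sqrt(4*k^3 + 81) + 9)^(1/3)) + 2^(1/3)*(sqrt(4*k^3 + 81) + 9)^(1/3) + 2^(1/3)*sqrt(3)*I*(sqrt(4*k^3 + 81) + 9)^(1/3))/12) - 2*k^2 + 2*k*x - 2*k - x^2 + x


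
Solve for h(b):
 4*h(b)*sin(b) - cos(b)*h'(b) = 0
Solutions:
 h(b) = C1/cos(b)^4


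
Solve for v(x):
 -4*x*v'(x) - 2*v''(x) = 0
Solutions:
 v(x) = C1 + C2*erf(x)


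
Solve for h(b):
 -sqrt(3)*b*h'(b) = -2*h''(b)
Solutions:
 h(b) = C1 + C2*erfi(3^(1/4)*b/2)


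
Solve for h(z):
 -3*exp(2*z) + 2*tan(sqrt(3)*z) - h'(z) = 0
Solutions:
 h(z) = C1 - 3*exp(2*z)/2 - 2*sqrt(3)*log(cos(sqrt(3)*z))/3


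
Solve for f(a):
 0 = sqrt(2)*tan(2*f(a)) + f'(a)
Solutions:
 f(a) = -asin(C1*exp(-2*sqrt(2)*a))/2 + pi/2
 f(a) = asin(C1*exp(-2*sqrt(2)*a))/2


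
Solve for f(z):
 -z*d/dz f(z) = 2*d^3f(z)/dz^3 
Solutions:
 f(z) = C1 + Integral(C2*airyai(-2^(2/3)*z/2) + C3*airybi(-2^(2/3)*z/2), z)


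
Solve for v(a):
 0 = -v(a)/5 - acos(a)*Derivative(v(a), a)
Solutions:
 v(a) = C1*exp(-Integral(1/acos(a), a)/5)


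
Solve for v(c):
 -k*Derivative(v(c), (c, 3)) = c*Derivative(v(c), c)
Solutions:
 v(c) = C1 + Integral(C2*airyai(c*(-1/k)^(1/3)) + C3*airybi(c*(-1/k)^(1/3)), c)


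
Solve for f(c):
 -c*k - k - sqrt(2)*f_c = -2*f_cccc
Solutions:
 f(c) = C1 + C4*exp(2^(5/6)*c/2) - sqrt(2)*c^2*k/4 - sqrt(2)*c*k/2 + (C2*sin(2^(5/6)*sqrt(3)*c/4) + C3*cos(2^(5/6)*sqrt(3)*c/4))*exp(-2^(5/6)*c/4)


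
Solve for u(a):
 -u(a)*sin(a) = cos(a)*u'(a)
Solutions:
 u(a) = C1*cos(a)


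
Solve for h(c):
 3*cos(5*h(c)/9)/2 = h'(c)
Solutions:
 -3*c/2 - 9*log(sin(5*h(c)/9) - 1)/10 + 9*log(sin(5*h(c)/9) + 1)/10 = C1


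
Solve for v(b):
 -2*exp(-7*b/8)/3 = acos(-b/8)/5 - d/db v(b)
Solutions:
 v(b) = C1 + b*acos(-b/8)/5 + sqrt(64 - b^2)/5 - 16*exp(-7*b/8)/21


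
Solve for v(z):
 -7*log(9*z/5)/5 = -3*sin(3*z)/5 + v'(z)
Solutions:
 v(z) = C1 - 7*z*log(z)/5 - 14*z*log(3)/5 + 7*z/5 + 7*z*log(5)/5 - cos(3*z)/5


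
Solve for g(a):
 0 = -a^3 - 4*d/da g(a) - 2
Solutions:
 g(a) = C1 - a^4/16 - a/2


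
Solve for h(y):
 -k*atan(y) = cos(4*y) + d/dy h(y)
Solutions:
 h(y) = C1 - k*(y*atan(y) - log(y^2 + 1)/2) - sin(4*y)/4


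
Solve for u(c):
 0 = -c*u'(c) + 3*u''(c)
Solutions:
 u(c) = C1 + C2*erfi(sqrt(6)*c/6)


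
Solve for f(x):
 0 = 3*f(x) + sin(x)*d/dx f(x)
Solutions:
 f(x) = C1*(cos(x) + 1)^(3/2)/(cos(x) - 1)^(3/2)


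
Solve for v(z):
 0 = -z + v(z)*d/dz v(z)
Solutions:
 v(z) = -sqrt(C1 + z^2)
 v(z) = sqrt(C1 + z^2)


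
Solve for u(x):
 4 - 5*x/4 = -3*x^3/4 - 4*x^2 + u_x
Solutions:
 u(x) = C1 + 3*x^4/16 + 4*x^3/3 - 5*x^2/8 + 4*x


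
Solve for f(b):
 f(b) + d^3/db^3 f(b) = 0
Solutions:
 f(b) = C3*exp(-b) + (C1*sin(sqrt(3)*b/2) + C2*cos(sqrt(3)*b/2))*exp(b/2)


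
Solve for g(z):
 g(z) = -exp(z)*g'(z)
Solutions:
 g(z) = C1*exp(exp(-z))


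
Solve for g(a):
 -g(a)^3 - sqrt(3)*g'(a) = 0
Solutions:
 g(a) = -sqrt(6)*sqrt(-1/(C1 - sqrt(3)*a))/2
 g(a) = sqrt(6)*sqrt(-1/(C1 - sqrt(3)*a))/2


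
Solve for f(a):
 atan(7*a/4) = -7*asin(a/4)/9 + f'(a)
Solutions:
 f(a) = C1 + 7*a*asin(a/4)/9 + a*atan(7*a/4) + 7*sqrt(16 - a^2)/9 - 2*log(49*a^2 + 16)/7


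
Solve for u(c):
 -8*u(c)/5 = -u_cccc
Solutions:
 u(c) = C1*exp(-10^(3/4)*c/5) + C2*exp(10^(3/4)*c/5) + C3*sin(10^(3/4)*c/5) + C4*cos(10^(3/4)*c/5)


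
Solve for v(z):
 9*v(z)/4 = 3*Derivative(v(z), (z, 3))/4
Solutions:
 v(z) = C3*exp(3^(1/3)*z) + (C1*sin(3^(5/6)*z/2) + C2*cos(3^(5/6)*z/2))*exp(-3^(1/3)*z/2)


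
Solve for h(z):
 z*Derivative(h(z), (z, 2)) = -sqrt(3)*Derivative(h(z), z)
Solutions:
 h(z) = C1 + C2*z^(1 - sqrt(3))


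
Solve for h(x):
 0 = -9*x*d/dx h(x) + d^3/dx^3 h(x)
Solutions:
 h(x) = C1 + Integral(C2*airyai(3^(2/3)*x) + C3*airybi(3^(2/3)*x), x)


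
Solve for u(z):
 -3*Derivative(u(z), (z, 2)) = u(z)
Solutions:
 u(z) = C1*sin(sqrt(3)*z/3) + C2*cos(sqrt(3)*z/3)


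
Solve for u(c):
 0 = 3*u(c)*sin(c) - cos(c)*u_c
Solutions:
 u(c) = C1/cos(c)^3


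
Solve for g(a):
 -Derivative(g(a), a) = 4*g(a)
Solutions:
 g(a) = C1*exp(-4*a)


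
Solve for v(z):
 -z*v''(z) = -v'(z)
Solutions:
 v(z) = C1 + C2*z^2


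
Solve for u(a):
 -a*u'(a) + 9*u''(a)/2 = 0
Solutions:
 u(a) = C1 + C2*erfi(a/3)


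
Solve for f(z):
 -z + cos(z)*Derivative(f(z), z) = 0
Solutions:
 f(z) = C1 + Integral(z/cos(z), z)


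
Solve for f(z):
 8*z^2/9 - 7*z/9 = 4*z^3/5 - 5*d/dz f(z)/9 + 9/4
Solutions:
 f(z) = C1 + 9*z^4/25 - 8*z^3/15 + 7*z^2/10 + 81*z/20


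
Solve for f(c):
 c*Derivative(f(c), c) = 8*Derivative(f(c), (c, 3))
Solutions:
 f(c) = C1 + Integral(C2*airyai(c/2) + C3*airybi(c/2), c)


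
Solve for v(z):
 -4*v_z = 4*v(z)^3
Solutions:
 v(z) = -sqrt(2)*sqrt(-1/(C1 - z))/2
 v(z) = sqrt(2)*sqrt(-1/(C1 - z))/2


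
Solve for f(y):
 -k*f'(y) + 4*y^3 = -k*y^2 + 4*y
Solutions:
 f(y) = C1 + y^3/3 + y^4/k - 2*y^2/k


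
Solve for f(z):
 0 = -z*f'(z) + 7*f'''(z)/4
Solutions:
 f(z) = C1 + Integral(C2*airyai(14^(2/3)*z/7) + C3*airybi(14^(2/3)*z/7), z)


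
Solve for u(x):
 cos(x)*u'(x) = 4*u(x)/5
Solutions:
 u(x) = C1*(sin(x) + 1)^(2/5)/(sin(x) - 1)^(2/5)


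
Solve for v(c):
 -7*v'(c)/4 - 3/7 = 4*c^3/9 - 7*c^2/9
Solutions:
 v(c) = C1 - 4*c^4/63 + 4*c^3/27 - 12*c/49


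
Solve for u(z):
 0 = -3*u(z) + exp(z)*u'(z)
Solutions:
 u(z) = C1*exp(-3*exp(-z))


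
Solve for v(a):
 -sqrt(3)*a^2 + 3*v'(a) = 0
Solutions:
 v(a) = C1 + sqrt(3)*a^3/9


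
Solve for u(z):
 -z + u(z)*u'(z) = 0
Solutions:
 u(z) = -sqrt(C1 + z^2)
 u(z) = sqrt(C1 + z^2)


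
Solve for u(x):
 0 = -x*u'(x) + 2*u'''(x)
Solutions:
 u(x) = C1 + Integral(C2*airyai(2^(2/3)*x/2) + C3*airybi(2^(2/3)*x/2), x)


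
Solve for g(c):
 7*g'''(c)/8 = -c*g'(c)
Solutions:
 g(c) = C1 + Integral(C2*airyai(-2*7^(2/3)*c/7) + C3*airybi(-2*7^(2/3)*c/7), c)


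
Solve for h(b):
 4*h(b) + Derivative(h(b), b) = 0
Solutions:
 h(b) = C1*exp(-4*b)


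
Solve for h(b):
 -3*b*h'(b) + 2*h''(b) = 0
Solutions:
 h(b) = C1 + C2*erfi(sqrt(3)*b/2)


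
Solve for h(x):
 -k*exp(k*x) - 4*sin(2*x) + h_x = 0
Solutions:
 h(x) = C1 + exp(k*x) - 2*cos(2*x)


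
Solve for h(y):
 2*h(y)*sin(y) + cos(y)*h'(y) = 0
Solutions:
 h(y) = C1*cos(y)^2


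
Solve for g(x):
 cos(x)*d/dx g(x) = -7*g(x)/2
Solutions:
 g(x) = C1*(sin(x) - 1)^(7/4)/(sin(x) + 1)^(7/4)


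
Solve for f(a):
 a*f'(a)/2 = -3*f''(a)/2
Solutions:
 f(a) = C1 + C2*erf(sqrt(6)*a/6)


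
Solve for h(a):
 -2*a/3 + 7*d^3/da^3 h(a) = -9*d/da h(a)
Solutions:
 h(a) = C1 + C2*sin(3*sqrt(7)*a/7) + C3*cos(3*sqrt(7)*a/7) + a^2/27


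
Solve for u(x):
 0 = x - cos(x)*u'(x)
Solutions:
 u(x) = C1 + Integral(x/cos(x), x)


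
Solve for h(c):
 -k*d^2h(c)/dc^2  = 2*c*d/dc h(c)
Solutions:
 h(c) = C1 + C2*sqrt(k)*erf(c*sqrt(1/k))


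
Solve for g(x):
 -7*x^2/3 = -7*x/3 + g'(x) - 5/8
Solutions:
 g(x) = C1 - 7*x^3/9 + 7*x^2/6 + 5*x/8


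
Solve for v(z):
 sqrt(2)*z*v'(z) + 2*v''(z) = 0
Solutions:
 v(z) = C1 + C2*erf(2^(1/4)*z/2)


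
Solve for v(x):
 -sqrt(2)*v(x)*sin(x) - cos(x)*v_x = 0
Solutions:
 v(x) = C1*cos(x)^(sqrt(2))


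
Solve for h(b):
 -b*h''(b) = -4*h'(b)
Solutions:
 h(b) = C1 + C2*b^5


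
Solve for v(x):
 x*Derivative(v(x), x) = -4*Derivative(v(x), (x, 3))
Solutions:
 v(x) = C1 + Integral(C2*airyai(-2^(1/3)*x/2) + C3*airybi(-2^(1/3)*x/2), x)


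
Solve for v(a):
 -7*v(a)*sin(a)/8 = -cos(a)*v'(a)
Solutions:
 v(a) = C1/cos(a)^(7/8)


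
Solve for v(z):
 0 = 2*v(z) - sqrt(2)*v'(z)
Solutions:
 v(z) = C1*exp(sqrt(2)*z)


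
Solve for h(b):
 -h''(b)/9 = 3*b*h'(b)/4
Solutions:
 h(b) = C1 + C2*erf(3*sqrt(6)*b/4)


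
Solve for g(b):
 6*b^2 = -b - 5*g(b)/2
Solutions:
 g(b) = 2*b*(-6*b - 1)/5


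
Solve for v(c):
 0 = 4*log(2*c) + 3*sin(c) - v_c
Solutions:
 v(c) = C1 + 4*c*log(c) - 4*c + 4*c*log(2) - 3*cos(c)


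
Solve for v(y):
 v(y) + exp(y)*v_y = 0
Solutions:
 v(y) = C1*exp(exp(-y))


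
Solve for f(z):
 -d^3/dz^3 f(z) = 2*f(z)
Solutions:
 f(z) = C3*exp(-2^(1/3)*z) + (C1*sin(2^(1/3)*sqrt(3)*z/2) + C2*cos(2^(1/3)*sqrt(3)*z/2))*exp(2^(1/3)*z/2)


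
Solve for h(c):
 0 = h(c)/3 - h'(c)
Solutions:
 h(c) = C1*exp(c/3)


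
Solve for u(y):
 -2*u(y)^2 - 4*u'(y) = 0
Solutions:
 u(y) = 2/(C1 + y)


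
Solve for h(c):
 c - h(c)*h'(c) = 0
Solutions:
 h(c) = -sqrt(C1 + c^2)
 h(c) = sqrt(C1 + c^2)


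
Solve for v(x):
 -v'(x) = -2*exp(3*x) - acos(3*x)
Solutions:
 v(x) = C1 + x*acos(3*x) - sqrt(1 - 9*x^2)/3 + 2*exp(3*x)/3


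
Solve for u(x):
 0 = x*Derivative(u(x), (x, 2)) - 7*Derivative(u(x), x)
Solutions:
 u(x) = C1 + C2*x^8


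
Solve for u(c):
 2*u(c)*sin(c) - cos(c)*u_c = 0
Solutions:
 u(c) = C1/cos(c)^2


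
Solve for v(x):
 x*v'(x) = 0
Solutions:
 v(x) = C1


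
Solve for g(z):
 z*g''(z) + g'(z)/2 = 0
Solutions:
 g(z) = C1 + C2*sqrt(z)


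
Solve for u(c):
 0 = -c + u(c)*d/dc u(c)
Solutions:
 u(c) = -sqrt(C1 + c^2)
 u(c) = sqrt(C1 + c^2)


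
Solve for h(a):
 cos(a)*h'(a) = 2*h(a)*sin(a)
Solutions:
 h(a) = C1/cos(a)^2


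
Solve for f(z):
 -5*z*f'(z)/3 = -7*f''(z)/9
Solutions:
 f(z) = C1 + C2*erfi(sqrt(210)*z/14)


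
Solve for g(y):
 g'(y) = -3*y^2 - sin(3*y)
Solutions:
 g(y) = C1 - y^3 + cos(3*y)/3


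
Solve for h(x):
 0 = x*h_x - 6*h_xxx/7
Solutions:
 h(x) = C1 + Integral(C2*airyai(6^(2/3)*7^(1/3)*x/6) + C3*airybi(6^(2/3)*7^(1/3)*x/6), x)


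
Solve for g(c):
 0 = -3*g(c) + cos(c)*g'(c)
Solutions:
 g(c) = C1*(sin(c) + 1)^(3/2)/(sin(c) - 1)^(3/2)


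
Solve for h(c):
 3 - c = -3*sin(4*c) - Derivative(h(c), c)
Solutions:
 h(c) = C1 + c^2/2 - 3*c + 3*cos(4*c)/4


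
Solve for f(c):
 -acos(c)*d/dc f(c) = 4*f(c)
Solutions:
 f(c) = C1*exp(-4*Integral(1/acos(c), c))


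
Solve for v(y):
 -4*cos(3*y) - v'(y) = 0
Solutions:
 v(y) = C1 - 4*sin(3*y)/3


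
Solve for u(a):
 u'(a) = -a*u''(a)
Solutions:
 u(a) = C1 + C2*log(a)


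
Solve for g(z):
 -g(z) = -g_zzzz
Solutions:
 g(z) = C1*exp(-z) + C2*exp(z) + C3*sin(z) + C4*cos(z)


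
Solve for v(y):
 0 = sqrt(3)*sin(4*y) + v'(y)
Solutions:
 v(y) = C1 + sqrt(3)*cos(4*y)/4


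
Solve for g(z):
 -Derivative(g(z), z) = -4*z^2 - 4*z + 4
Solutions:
 g(z) = C1 + 4*z^3/3 + 2*z^2 - 4*z


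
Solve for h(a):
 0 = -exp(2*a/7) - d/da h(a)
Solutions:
 h(a) = C1 - 7*exp(2*a/7)/2


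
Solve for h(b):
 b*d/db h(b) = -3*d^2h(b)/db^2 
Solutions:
 h(b) = C1 + C2*erf(sqrt(6)*b/6)


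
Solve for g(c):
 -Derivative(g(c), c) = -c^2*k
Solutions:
 g(c) = C1 + c^3*k/3


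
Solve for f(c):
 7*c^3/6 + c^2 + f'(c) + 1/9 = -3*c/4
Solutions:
 f(c) = C1 - 7*c^4/24 - c^3/3 - 3*c^2/8 - c/9


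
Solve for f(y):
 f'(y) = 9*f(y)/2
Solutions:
 f(y) = C1*exp(9*y/2)


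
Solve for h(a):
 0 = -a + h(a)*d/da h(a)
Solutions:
 h(a) = -sqrt(C1 + a^2)
 h(a) = sqrt(C1 + a^2)


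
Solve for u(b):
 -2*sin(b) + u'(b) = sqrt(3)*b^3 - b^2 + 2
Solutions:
 u(b) = C1 + sqrt(3)*b^4/4 - b^3/3 + 2*b - 2*cos(b)


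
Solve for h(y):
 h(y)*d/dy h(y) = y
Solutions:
 h(y) = -sqrt(C1 + y^2)
 h(y) = sqrt(C1 + y^2)


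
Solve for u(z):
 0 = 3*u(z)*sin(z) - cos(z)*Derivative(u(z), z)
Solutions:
 u(z) = C1/cos(z)^3


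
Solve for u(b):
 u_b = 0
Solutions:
 u(b) = C1


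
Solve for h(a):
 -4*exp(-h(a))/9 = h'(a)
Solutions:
 h(a) = log(C1 - 4*a/9)


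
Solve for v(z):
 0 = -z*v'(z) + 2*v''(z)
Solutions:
 v(z) = C1 + C2*erfi(z/2)


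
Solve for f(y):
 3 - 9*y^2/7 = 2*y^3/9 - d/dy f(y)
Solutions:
 f(y) = C1 + y^4/18 + 3*y^3/7 - 3*y


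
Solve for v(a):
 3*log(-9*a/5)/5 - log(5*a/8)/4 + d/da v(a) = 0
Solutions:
 v(a) = C1 - 7*a*log(a)/20 + a*(-24*log(3) - 15*log(2) + 7 + 17*log(5) - 12*I*pi)/20


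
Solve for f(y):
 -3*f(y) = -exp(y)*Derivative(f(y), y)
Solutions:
 f(y) = C1*exp(-3*exp(-y))


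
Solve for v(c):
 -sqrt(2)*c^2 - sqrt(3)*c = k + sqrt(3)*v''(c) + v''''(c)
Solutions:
 v(c) = C1 + C2*c + C3*sin(3^(1/4)*c) + C4*cos(3^(1/4)*c) - sqrt(6)*c^4/36 - c^3/6 + c^2*(-sqrt(3)*k + 2*sqrt(2))/6


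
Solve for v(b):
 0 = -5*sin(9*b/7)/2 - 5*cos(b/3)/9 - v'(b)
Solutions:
 v(b) = C1 - 5*sin(b/3)/3 + 35*cos(9*b/7)/18


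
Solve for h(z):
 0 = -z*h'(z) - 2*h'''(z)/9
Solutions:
 h(z) = C1 + Integral(C2*airyai(-6^(2/3)*z/2) + C3*airybi(-6^(2/3)*z/2), z)


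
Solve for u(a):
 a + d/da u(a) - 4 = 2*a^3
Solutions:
 u(a) = C1 + a^4/2 - a^2/2 + 4*a


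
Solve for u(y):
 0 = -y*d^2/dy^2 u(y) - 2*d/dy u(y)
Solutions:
 u(y) = C1 + C2/y


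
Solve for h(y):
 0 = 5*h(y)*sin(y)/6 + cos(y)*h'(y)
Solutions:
 h(y) = C1*cos(y)^(5/6)


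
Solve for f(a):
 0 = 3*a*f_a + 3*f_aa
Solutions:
 f(a) = C1 + C2*erf(sqrt(2)*a/2)


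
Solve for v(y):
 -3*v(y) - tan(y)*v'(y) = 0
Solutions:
 v(y) = C1/sin(y)^3


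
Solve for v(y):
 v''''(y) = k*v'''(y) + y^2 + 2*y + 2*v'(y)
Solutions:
 v(y) = C1 + C2*exp(y*(-k^2/(-k^3 + sqrt(-k^6 + (k^3 + 27)^2) - 27)^(1/3) + k - (-k^3 + sqrt(-k^6 + (k^3 + 27)^2) - 27)^(1/3))/3) + C3*exp(y*(-4*k^2/((-1 + sqrt(3)*I)*(-k^3 + sqrt(-k^6 + (k^3 + 27)^2) - 27)^(1/3)) + 2*k + (-k^3 + sqrt(-k^6 + (k^3 + 27)^2) - 27)^(1/3) - sqrt(3)*I*(-k^3 + sqrt(-k^6 + (k^3 + 27)^2) - 27)^(1/3))/6) + C4*exp(y*(4*k^2/((1 + sqrt(3)*I)*(-k^3 + sqrt(-k^6 + (k^3 + 27)^2) - 27)^(1/3)) + 2*k + (-k^3 + sqrt(-k^6 + (k^3 + 27)^2) - 27)^(1/3) + sqrt(3)*I*(-k^3 + sqrt(-k^6 + (k^3 + 27)^2) - 27)^(1/3))/6) + k*y/2 - y^3/6 - y^2/2


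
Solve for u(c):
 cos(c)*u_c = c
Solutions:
 u(c) = C1 + Integral(c/cos(c), c)


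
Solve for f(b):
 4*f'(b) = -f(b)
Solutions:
 f(b) = C1*exp(-b/4)


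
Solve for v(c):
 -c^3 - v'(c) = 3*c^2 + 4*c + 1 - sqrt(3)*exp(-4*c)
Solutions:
 v(c) = C1 - c^4/4 - c^3 - 2*c^2 - c - sqrt(3)*exp(-4*c)/4


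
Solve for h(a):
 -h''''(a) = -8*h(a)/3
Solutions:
 h(a) = C1*exp(-6^(3/4)*a/3) + C2*exp(6^(3/4)*a/3) + C3*sin(6^(3/4)*a/3) + C4*cos(6^(3/4)*a/3)


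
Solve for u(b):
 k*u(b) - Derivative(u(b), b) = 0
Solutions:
 u(b) = C1*exp(b*k)


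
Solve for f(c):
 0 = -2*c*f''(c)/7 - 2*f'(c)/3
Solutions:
 f(c) = C1 + C2/c^(4/3)


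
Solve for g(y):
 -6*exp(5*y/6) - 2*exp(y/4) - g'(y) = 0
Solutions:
 g(y) = C1 - 36*exp(5*y/6)/5 - 8*exp(y/4)


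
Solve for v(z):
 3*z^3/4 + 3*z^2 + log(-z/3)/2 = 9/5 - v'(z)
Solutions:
 v(z) = C1 - 3*z^4/16 - z^3 - z*log(-z)/2 + z*(5*log(3) + 23)/10


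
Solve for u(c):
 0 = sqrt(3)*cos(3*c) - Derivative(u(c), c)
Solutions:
 u(c) = C1 + sqrt(3)*sin(3*c)/3


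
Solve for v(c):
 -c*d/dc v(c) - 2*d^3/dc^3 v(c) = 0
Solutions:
 v(c) = C1 + Integral(C2*airyai(-2^(2/3)*c/2) + C3*airybi(-2^(2/3)*c/2), c)


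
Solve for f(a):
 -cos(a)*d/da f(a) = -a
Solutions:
 f(a) = C1 + Integral(a/cos(a), a)


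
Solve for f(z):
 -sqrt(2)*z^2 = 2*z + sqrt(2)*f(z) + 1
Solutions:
 f(z) = -z^2 - sqrt(2)*z - sqrt(2)/2


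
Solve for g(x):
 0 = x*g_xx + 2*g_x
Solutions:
 g(x) = C1 + C2/x


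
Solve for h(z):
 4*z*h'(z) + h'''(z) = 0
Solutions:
 h(z) = C1 + Integral(C2*airyai(-2^(2/3)*z) + C3*airybi(-2^(2/3)*z), z)


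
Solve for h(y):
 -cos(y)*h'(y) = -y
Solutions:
 h(y) = C1 + Integral(y/cos(y), y)


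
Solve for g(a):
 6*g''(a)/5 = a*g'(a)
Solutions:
 g(a) = C1 + C2*erfi(sqrt(15)*a/6)


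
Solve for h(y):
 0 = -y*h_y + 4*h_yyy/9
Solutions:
 h(y) = C1 + Integral(C2*airyai(2^(1/3)*3^(2/3)*y/2) + C3*airybi(2^(1/3)*3^(2/3)*y/2), y)


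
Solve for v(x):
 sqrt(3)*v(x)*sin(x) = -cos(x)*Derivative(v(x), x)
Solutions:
 v(x) = C1*cos(x)^(sqrt(3))


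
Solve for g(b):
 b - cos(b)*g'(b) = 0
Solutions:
 g(b) = C1 + Integral(b/cos(b), b)


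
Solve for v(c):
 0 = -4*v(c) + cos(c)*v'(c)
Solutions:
 v(c) = C1*(sin(c)^2 + 2*sin(c) + 1)/(sin(c)^2 - 2*sin(c) + 1)


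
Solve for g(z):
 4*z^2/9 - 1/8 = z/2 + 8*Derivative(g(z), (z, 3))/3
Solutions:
 g(z) = C1 + C2*z + C3*z^2 + z^5/360 - z^4/128 - z^3/128


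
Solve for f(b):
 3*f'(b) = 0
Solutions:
 f(b) = C1


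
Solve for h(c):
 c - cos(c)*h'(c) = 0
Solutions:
 h(c) = C1 + Integral(c/cos(c), c)


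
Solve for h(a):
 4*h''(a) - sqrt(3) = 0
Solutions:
 h(a) = C1 + C2*a + sqrt(3)*a^2/8


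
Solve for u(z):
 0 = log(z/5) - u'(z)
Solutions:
 u(z) = C1 + z*log(z) - z*log(5) - z


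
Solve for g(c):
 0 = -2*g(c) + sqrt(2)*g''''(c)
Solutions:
 g(c) = C1*exp(-2^(1/8)*c) + C2*exp(2^(1/8)*c) + C3*sin(2^(1/8)*c) + C4*cos(2^(1/8)*c)


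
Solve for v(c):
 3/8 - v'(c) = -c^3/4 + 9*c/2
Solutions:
 v(c) = C1 + c^4/16 - 9*c^2/4 + 3*c/8


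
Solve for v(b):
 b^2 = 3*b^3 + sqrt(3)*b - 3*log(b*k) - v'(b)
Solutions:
 v(b) = C1 + 3*b^4/4 - b^3/3 + sqrt(3)*b^2/2 - 3*b*log(b*k) + 3*b


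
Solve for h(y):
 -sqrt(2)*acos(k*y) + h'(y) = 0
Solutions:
 h(y) = C1 + sqrt(2)*Piecewise((y*acos(k*y) - sqrt(-k^2*y^2 + 1)/k, Ne(k, 0)), (pi*y/2, True))


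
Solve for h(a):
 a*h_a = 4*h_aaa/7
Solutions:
 h(a) = C1 + Integral(C2*airyai(14^(1/3)*a/2) + C3*airybi(14^(1/3)*a/2), a)


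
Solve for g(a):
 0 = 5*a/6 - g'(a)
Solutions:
 g(a) = C1 + 5*a^2/12


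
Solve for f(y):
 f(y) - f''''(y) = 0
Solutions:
 f(y) = C1*exp(-y) + C2*exp(y) + C3*sin(y) + C4*cos(y)


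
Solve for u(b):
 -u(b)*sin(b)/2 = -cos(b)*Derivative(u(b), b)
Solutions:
 u(b) = C1/sqrt(cos(b))


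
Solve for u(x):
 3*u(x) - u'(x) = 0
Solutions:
 u(x) = C1*exp(3*x)


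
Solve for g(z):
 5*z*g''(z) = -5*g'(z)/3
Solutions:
 g(z) = C1 + C2*z^(2/3)


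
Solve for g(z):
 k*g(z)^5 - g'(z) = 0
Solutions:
 g(z) = -(-1/(C1 + 4*k*z))^(1/4)
 g(z) = (-1/(C1 + 4*k*z))^(1/4)
 g(z) = -I*(-1/(C1 + 4*k*z))^(1/4)
 g(z) = I*(-1/(C1 + 4*k*z))^(1/4)


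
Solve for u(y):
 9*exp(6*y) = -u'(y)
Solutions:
 u(y) = C1 - 3*exp(6*y)/2


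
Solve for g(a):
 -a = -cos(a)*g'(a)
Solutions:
 g(a) = C1 + Integral(a/cos(a), a)


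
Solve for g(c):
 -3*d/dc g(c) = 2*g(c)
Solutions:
 g(c) = C1*exp(-2*c/3)


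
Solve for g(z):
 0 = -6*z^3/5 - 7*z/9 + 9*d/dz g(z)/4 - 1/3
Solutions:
 g(z) = C1 + 2*z^4/15 + 14*z^2/81 + 4*z/27


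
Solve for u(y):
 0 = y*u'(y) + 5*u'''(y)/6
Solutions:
 u(y) = C1 + Integral(C2*airyai(-5^(2/3)*6^(1/3)*y/5) + C3*airybi(-5^(2/3)*6^(1/3)*y/5), y)


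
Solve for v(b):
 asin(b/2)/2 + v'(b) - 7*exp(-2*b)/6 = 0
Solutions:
 v(b) = C1 - b*asin(b/2)/2 - sqrt(4 - b^2)/2 - 7*exp(-2*b)/12


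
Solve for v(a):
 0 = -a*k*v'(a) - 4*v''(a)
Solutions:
 v(a) = Piecewise((-sqrt(2)*sqrt(pi)*C1*erf(sqrt(2)*a*sqrt(k)/4)/sqrt(k) - C2, (k > 0) | (k < 0)), (-C1*a - C2, True))


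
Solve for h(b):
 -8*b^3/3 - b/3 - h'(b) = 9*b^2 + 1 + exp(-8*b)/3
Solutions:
 h(b) = C1 - 2*b^4/3 - 3*b^3 - b^2/6 - b + exp(-8*b)/24


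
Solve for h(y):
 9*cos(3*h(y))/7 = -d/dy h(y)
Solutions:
 9*y/7 - log(sin(3*h(y)) - 1)/6 + log(sin(3*h(y)) + 1)/6 = C1


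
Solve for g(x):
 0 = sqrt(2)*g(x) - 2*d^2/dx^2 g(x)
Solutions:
 g(x) = C1*exp(-2^(3/4)*x/2) + C2*exp(2^(3/4)*x/2)


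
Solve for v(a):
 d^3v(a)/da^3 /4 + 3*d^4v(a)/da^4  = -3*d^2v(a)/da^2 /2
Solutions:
 v(a) = C1 + C2*a + (C3*sin(sqrt(287)*a/24) + C4*cos(sqrt(287)*a/24))*exp(-a/24)


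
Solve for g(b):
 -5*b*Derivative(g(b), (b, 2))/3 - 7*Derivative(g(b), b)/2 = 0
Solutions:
 g(b) = C1 + C2/b^(11/10)


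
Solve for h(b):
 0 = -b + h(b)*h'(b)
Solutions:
 h(b) = -sqrt(C1 + b^2)
 h(b) = sqrt(C1 + b^2)


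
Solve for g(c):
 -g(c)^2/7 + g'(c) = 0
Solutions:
 g(c) = -7/(C1 + c)


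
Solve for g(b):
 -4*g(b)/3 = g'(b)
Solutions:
 g(b) = C1*exp(-4*b/3)


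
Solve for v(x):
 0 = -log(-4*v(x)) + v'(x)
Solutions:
 -Integral(1/(log(-_y) + 2*log(2)), (_y, v(x))) = C1 - x


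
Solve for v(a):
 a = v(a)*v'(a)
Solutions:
 v(a) = -sqrt(C1 + a^2)
 v(a) = sqrt(C1 + a^2)


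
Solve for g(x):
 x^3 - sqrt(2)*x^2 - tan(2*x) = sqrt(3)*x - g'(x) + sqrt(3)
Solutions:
 g(x) = C1 - x^4/4 + sqrt(2)*x^3/3 + sqrt(3)*x^2/2 + sqrt(3)*x - log(cos(2*x))/2


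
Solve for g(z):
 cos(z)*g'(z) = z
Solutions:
 g(z) = C1 + Integral(z/cos(z), z)


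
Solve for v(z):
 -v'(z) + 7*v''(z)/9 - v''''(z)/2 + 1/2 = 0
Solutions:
 v(z) = C1 + C2*exp(z*(14/(sqrt(50817)/9 + 27)^(1/3) + 3*(sqrt(50817)/9 + 27)^(1/3))/18)*sin(sqrt(3)*z*(-3*(sqrt(50817)/9 + 27)^(1/3) + 14/(sqrt(50817)/9 + 27)^(1/3))/18) + C3*exp(z*(14/(sqrt(50817)/9 + 27)^(1/3) + 3*(sqrt(50817)/9 + 27)^(1/3))/18)*cos(sqrt(3)*z*(-3*(sqrt(50817)/9 + 27)^(1/3) + 14/(sqrt(50817)/9 + 27)^(1/3))/18) + C4*exp(-z*(14/(sqrt(50817)/9 + 27)^(1/3) + 3*(sqrt(50817)/9 + 27)^(1/3))/9) + z/2


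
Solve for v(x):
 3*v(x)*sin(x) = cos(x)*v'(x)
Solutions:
 v(x) = C1/cos(x)^3


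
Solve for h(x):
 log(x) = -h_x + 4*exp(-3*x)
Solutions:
 h(x) = C1 - x*log(x) + x - 4*exp(-3*x)/3


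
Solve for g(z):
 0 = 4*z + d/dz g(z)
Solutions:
 g(z) = C1 - 2*z^2


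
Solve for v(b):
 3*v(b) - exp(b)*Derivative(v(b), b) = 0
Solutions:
 v(b) = C1*exp(-3*exp(-b))


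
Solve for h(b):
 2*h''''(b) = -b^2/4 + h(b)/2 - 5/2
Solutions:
 h(b) = C1*exp(-sqrt(2)*b/2) + C2*exp(sqrt(2)*b/2) + C3*sin(sqrt(2)*b/2) + C4*cos(sqrt(2)*b/2) + b^2/2 + 5


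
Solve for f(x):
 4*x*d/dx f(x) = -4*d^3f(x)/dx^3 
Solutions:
 f(x) = C1 + Integral(C2*airyai(-x) + C3*airybi(-x), x)


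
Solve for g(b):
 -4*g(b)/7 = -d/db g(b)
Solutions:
 g(b) = C1*exp(4*b/7)


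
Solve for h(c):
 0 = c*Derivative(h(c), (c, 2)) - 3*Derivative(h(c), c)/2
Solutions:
 h(c) = C1 + C2*c^(5/2)


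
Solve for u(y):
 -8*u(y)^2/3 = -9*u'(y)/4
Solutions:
 u(y) = -27/(C1 + 32*y)


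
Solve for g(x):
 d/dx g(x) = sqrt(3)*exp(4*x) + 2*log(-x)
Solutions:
 g(x) = C1 + 2*x*log(-x) - 2*x + sqrt(3)*exp(4*x)/4


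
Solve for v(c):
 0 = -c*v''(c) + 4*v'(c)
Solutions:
 v(c) = C1 + C2*c^5


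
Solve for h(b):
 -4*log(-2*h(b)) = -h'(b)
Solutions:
 -Integral(1/(log(-_y) + log(2)), (_y, h(b)))/4 = C1 - b


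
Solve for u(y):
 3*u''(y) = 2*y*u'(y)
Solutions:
 u(y) = C1 + C2*erfi(sqrt(3)*y/3)


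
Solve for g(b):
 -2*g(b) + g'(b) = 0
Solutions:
 g(b) = C1*exp(2*b)


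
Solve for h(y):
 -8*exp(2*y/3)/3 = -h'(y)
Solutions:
 h(y) = C1 + 4*exp(2*y/3)


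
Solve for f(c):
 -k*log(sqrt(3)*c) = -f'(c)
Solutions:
 f(c) = C1 + c*k*log(c) - c*k + c*k*log(3)/2


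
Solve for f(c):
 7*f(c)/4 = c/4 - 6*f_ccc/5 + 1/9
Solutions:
 f(c) = C3*exp(-3^(2/3)*35^(1/3)*c/6) + c/7 + (C1*sin(3^(1/6)*35^(1/3)*c/4) + C2*cos(3^(1/6)*35^(1/3)*c/4))*exp(3^(2/3)*35^(1/3)*c/12) + 4/63


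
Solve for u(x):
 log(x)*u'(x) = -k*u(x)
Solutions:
 u(x) = C1*exp(-k*li(x))


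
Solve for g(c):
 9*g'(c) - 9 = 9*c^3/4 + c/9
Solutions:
 g(c) = C1 + c^4/16 + c^2/162 + c


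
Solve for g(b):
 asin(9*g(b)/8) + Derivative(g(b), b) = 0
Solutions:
 Integral(1/asin(9*_y/8), (_y, g(b))) = C1 - b


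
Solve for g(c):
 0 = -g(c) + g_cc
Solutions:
 g(c) = C1*exp(-c) + C2*exp(c)


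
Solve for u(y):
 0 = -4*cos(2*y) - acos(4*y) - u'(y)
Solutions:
 u(y) = C1 - y*acos(4*y) + sqrt(1 - 16*y^2)/4 - 2*sin(2*y)


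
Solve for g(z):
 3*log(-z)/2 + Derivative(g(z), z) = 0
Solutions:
 g(z) = C1 - 3*z*log(-z)/2 + 3*z/2


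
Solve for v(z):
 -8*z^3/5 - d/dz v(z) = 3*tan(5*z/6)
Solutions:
 v(z) = C1 - 2*z^4/5 + 18*log(cos(5*z/6))/5


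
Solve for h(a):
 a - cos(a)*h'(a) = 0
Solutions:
 h(a) = C1 + Integral(a/cos(a), a)


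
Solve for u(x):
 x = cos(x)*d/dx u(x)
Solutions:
 u(x) = C1 + Integral(x/cos(x), x)


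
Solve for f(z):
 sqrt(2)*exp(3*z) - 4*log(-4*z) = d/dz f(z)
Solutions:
 f(z) = C1 - 4*z*log(-z) + 4*z*(1 - 2*log(2)) + sqrt(2)*exp(3*z)/3


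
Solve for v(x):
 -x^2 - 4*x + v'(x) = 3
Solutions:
 v(x) = C1 + x^3/3 + 2*x^2 + 3*x


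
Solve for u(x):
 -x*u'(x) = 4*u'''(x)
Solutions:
 u(x) = C1 + Integral(C2*airyai(-2^(1/3)*x/2) + C3*airybi(-2^(1/3)*x/2), x)


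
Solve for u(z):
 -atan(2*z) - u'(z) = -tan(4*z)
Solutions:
 u(z) = C1 - z*atan(2*z) + log(4*z^2 + 1)/4 - log(cos(4*z))/4


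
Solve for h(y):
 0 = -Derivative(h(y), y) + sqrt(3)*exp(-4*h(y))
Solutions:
 h(y) = log(-I*(C1 + 4*sqrt(3)*y)^(1/4))
 h(y) = log(I*(C1 + 4*sqrt(3)*y)^(1/4))
 h(y) = log(-(C1 + 4*sqrt(3)*y)^(1/4))
 h(y) = log(C1 + 4*sqrt(3)*y)/4


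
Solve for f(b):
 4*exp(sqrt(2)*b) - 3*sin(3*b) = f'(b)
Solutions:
 f(b) = C1 + 2*sqrt(2)*exp(sqrt(2)*b) + cos(3*b)


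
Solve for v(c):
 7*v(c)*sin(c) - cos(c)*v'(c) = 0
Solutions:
 v(c) = C1/cos(c)^7


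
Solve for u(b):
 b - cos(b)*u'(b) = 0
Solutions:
 u(b) = C1 + Integral(b/cos(b), b)


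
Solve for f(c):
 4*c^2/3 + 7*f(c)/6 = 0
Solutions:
 f(c) = -8*c^2/7


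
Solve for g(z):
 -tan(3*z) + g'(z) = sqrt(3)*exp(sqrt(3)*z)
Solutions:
 g(z) = C1 + exp(sqrt(3)*z) - log(cos(3*z))/3


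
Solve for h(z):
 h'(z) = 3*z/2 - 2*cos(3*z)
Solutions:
 h(z) = C1 + 3*z^2/4 - 2*sin(3*z)/3


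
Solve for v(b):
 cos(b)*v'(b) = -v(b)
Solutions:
 v(b) = C1*sqrt(sin(b) - 1)/sqrt(sin(b) + 1)
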